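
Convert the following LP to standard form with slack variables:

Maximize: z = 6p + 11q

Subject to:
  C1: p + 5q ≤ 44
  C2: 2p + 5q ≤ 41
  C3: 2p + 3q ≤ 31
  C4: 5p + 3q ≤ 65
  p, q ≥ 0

max z = 6p + 11q

s.t.
  p + 5q + s1 = 44
  2p + 5q + s2 = 41
  2p + 3q + s3 = 31
  5p + 3q + s4 = 65
  p, q, s1, s2, s3, s4 ≥ 0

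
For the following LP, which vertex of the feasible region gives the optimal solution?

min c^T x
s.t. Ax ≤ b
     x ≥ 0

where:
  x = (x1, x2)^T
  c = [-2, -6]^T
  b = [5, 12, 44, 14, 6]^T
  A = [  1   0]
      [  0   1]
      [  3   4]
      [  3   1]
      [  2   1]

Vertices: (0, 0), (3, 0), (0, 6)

Evaluate the objective at each vertex of the feasible region:
  z(0, 0) = 0
  z(3, 0) = -6
  z(0, 6) = -36  ←
The minimum is at x1 = 0, x2 = 6.

(0, 6)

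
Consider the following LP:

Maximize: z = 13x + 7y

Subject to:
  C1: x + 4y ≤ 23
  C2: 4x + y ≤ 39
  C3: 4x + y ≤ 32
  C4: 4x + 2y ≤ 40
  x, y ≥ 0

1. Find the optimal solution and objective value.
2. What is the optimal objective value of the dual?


1. x = 7, y = 4, z = 119
2. 119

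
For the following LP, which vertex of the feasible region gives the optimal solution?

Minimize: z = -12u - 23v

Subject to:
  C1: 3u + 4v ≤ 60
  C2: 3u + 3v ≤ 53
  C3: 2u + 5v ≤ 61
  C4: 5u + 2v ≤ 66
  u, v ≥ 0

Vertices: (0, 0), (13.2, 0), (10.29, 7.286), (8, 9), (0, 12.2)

Evaluate the objective at each vertex of the feasible region:
  z(0, 0) = 0
  z(13.2, 0) = -158.4
  z(10.29, 7.286) = -291
  z(8, 9) = -303  ←
  z(0, 12.2) = -280.6
The minimum is at u = 8, v = 9.

(8, 9)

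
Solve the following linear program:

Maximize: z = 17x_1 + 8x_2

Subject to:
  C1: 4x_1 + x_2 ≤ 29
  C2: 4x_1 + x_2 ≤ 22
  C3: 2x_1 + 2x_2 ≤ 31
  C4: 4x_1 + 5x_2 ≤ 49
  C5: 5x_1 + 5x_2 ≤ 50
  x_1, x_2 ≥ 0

Evaluate the objective at each vertex of the feasible region:
  z(0, 0) = 0
  z(5.5, 0) = 93.5
  z(4, 6) = 116  ←
  z(1, 9) = 89
  z(0, 9.8) = 78.4
The maximum is at x_1 = 4, x_2 = 6.

x_1 = 4, x_2 = 6, z = 116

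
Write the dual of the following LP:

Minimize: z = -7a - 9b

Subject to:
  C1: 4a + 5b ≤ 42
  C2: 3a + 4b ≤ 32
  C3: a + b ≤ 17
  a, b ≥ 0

Primal min cᵀx s.t. Ax ≤ b, x ≥ 0  →  Dual max −bᵀy s.t. Aᵀy ≥ −c, y ≥ 0.

Maximize: z = -42y1 - 32y2 - 17y3

Subject to:
  4y1 + 3y2 + y3 ≥ 7
  5y1 + 4y2 + y3 ≥ 9
  y1, y2, y3 ≥ 0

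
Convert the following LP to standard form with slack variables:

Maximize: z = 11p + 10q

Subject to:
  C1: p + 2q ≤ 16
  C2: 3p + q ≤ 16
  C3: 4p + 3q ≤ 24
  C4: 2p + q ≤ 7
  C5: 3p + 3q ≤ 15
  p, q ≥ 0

max z = 11p + 10q

s.t.
  p + 2q + s1 = 16
  3p + q + s2 = 16
  4p + 3q + s3 = 24
  2p + q + s4 = 7
  3p + 3q + s5 = 15
  p, q, s1, s2, s3, s4, s5 ≥ 0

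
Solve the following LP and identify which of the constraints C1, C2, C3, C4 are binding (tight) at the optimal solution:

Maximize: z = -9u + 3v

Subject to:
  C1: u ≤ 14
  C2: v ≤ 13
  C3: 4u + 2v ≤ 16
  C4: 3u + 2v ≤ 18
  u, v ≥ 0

At u = 0, v = 8, compute slack b - a·x for each constraint:
  C1: 14 − 0 = 14  (slack)
  C2: 13 − 8 = 5  (slack)
  C3: 16 − 16 = 0  (binding)
  C4: 18 − 16 = 2  (slack)

Optimal: u = 0, v = 8
Binding: C3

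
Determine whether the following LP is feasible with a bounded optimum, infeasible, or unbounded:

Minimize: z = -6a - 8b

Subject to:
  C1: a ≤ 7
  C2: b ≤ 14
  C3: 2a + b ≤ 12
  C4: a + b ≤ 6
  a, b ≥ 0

Feasible with a bounded optimal solution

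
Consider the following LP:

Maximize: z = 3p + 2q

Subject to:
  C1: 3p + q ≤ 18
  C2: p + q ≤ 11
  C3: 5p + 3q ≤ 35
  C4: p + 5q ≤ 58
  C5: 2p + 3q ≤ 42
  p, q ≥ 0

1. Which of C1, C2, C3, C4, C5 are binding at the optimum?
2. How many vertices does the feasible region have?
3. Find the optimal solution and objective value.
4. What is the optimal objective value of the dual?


1. C2, C3
2. 5
3. p = 1, q = 10, z = 23
4. 23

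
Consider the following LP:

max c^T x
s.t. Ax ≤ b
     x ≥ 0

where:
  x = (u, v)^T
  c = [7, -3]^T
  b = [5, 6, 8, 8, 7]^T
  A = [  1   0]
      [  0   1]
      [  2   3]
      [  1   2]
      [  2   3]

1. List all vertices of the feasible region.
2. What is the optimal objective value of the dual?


1. (0, 0), (3.5, 0), (0, 2.333)
2. 24.5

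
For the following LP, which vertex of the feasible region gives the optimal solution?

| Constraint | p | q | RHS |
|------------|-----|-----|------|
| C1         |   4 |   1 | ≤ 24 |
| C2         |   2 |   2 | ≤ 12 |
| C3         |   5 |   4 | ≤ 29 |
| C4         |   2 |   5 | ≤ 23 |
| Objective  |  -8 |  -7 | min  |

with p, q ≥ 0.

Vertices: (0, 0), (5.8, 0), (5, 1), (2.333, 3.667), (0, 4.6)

Evaluate the objective at each vertex of the feasible region:
  z(0, 0) = 0
  z(5.8, 0) = -46.4
  z(5, 1) = -47  ←
  z(2.333, 3.667) = -44.33
  z(0, 4.6) = -32.2
The minimum is at p = 5, q = 1.

(5, 1)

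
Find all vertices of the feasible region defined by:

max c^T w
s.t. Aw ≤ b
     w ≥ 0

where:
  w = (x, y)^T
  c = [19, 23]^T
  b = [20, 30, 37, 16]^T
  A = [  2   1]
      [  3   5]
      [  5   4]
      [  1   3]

(0, 0), (7.4, 0), (5, 3), (2.5, 4.5), (0, 5.333)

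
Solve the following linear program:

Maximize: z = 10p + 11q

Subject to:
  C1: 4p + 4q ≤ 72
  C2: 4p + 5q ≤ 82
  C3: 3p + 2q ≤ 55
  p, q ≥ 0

Evaluate the objective at each vertex of the feasible region:
  z(0, 0) = 0
  z(18, 0) = 180
  z(8, 10) = 190  ←
  z(0, 16.4) = 180.4
The maximum is at p = 8, q = 10.

p = 8, q = 10, z = 190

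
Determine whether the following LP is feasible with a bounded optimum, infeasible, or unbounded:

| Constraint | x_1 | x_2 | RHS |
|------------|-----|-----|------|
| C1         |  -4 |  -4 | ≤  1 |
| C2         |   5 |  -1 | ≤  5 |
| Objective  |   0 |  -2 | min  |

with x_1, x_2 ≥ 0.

Unbounded (objective can decrease without bound)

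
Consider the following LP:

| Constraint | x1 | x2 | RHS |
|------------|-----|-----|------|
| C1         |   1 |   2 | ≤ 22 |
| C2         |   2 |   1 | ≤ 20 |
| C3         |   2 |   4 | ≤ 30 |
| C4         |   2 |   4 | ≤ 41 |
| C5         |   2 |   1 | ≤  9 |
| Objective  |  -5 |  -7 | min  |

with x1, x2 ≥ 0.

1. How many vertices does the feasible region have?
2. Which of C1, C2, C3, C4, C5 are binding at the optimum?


1. 4
2. C3, C5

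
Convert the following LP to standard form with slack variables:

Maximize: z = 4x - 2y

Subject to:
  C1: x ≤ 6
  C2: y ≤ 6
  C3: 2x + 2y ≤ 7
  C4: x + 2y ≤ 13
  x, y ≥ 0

max z = 4x - 2y

s.t.
  x + s1 = 6
  y + s2 = 6
  2x + 2y + s3 = 7
  x + 2y + s4 = 13
  x, y, s1, s2, s3, s4 ≥ 0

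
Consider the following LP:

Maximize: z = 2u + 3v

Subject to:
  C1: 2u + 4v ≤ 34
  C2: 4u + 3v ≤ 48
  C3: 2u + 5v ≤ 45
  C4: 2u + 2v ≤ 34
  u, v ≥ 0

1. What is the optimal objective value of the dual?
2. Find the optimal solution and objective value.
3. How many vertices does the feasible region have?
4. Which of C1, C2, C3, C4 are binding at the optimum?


1. 30
2. u = 9, v = 4, z = 30
3. 4
4. C1, C2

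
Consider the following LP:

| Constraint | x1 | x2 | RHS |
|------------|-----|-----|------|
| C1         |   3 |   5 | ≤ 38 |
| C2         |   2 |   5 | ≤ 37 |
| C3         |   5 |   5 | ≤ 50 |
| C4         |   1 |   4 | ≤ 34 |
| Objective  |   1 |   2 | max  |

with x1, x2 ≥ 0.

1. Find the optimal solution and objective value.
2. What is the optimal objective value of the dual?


1. x1 = 1, x2 = 7, z = 15
2. 15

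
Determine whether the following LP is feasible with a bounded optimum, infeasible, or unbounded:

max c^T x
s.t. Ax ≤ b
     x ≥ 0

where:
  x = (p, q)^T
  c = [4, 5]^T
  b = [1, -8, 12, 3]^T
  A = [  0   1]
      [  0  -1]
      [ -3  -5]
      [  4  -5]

Infeasible (no feasible solution exists)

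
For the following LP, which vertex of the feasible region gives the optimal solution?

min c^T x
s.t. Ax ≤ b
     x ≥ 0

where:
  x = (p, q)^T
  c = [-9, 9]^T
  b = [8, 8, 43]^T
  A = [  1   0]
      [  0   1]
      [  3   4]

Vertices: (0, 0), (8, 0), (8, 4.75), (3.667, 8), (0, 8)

Evaluate the objective at each vertex of the feasible region:
  z(0, 0) = 0
  z(8, 0) = -72  ←
  z(8, 4.75) = -29.25
  z(3.667, 8) = 39
  z(0, 8) = 72
The minimum is at p = 8, q = 0.

(8, 0)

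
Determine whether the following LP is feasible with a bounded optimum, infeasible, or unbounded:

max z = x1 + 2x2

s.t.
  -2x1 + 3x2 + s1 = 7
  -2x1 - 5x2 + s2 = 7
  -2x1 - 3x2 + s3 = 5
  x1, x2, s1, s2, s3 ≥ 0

Unbounded (objective can increase without bound)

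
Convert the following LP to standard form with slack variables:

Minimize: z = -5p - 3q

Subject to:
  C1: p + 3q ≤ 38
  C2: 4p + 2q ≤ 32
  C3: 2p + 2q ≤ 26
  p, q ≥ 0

min z = -5p - 3q

s.t.
  p + 3q + s1 = 38
  4p + 2q + s2 = 32
  2p + 2q + s3 = 26
  p, q, s1, s2, s3 ≥ 0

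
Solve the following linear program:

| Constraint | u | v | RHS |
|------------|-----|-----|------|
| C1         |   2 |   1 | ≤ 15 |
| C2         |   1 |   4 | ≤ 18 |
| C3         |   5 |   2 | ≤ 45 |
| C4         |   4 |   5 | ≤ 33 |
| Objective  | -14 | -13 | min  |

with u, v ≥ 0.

Evaluate the objective at each vertex of the feasible region:
  z(0, 0) = 0
  z(7.5, 0) = -105
  z(7, 1) = -111  ←
  z(3.818, 3.545) = -99.55
  z(0, 4.5) = -58.5
The minimum is at u = 7, v = 1.

u = 7, v = 1, z = -111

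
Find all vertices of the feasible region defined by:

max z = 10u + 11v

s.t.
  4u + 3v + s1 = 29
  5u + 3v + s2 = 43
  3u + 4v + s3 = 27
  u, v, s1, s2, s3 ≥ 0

(0, 0), (7.25, 0), (5, 3), (0, 6.75)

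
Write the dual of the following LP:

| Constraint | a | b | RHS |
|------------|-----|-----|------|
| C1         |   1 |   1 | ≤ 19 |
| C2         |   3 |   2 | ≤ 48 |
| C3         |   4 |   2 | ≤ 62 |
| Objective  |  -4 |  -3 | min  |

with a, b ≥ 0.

Primal min cᵀx s.t. Ax ≤ b, x ≥ 0  →  Dual max −bᵀy s.t. Aᵀy ≥ −c, y ≥ 0.

Maximize: z = -19y1 - 48y2 - 62y3

Subject to:
  y1 + 3y2 + 4y3 ≥ 4
  y1 + 2y2 + 2y3 ≥ 3
  y1, y2, y3 ≥ 0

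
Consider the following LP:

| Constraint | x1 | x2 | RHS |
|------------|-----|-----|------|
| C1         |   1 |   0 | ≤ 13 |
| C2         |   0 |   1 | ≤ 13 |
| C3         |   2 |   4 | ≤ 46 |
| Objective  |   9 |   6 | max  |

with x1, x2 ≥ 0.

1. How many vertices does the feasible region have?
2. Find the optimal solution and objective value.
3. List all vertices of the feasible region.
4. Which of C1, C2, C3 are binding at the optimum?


1. 4
2. x1 = 13, x2 = 5, z = 147
3. (0, 0), (13, 0), (13, 5), (0, 11.5)
4. C1, C3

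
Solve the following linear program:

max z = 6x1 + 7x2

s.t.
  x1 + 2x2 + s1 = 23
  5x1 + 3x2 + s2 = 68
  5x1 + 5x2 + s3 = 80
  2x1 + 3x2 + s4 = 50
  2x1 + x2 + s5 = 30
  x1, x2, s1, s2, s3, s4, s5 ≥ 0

Evaluate the objective at each vertex of the feasible region:
  z(0, 0) = 0
  z(13.6, 0) = 81.6
  z(10, 6) = 102
  z(9, 7) = 103  ←
  z(0, 11.5) = 80.5
The maximum is at x1 = 9, x2 = 7.

x1 = 9, x2 = 7, z = 103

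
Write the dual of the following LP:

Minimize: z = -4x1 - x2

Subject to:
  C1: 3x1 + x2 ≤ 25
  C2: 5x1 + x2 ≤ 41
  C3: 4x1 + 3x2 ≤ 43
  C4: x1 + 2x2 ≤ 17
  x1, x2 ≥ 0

Primal min cᵀx s.t. Ax ≤ b, x ≥ 0  →  Dual max −bᵀy s.t. Aᵀy ≥ −c, y ≥ 0.

Maximize: z = -25y1 - 41y2 - 43y3 - 17y4

Subject to:
  3y1 + 5y2 + 4y3 + y4 ≥ 4
  y1 + y2 + 3y3 + 2y4 ≥ 1
  y1, y2, y3, y4 ≥ 0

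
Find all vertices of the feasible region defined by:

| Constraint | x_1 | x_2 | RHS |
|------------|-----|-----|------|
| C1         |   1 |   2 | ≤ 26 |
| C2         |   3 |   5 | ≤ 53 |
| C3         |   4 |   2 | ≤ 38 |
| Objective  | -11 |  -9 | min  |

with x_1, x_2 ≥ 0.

(0, 0), (9.5, 0), (6, 7), (0, 10.6)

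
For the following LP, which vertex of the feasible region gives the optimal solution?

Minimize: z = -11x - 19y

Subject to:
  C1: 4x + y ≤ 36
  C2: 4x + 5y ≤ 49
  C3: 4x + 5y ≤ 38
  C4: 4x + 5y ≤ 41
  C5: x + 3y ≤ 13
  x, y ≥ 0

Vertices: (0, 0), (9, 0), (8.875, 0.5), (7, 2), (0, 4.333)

Evaluate the objective at each vertex of the feasible region:
  z(0, 0) = 0
  z(9, 0) = -99
  z(8.875, 0.5) = -107.1
  z(7, 2) = -115  ←
  z(0, 4.333) = -82.33
The minimum is at x = 7, y = 2.

(7, 2)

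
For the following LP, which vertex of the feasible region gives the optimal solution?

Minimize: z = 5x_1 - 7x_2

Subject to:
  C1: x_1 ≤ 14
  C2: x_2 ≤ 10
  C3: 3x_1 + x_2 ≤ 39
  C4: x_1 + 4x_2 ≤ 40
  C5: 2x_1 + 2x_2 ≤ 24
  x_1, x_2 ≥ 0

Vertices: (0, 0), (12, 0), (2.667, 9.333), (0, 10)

Evaluate the objective at each vertex of the feasible region:
  z(0, 0) = 0
  z(12, 0) = 60
  z(2.667, 9.333) = -52
  z(0, 10) = -70  ←
The minimum is at x_1 = 0, x_2 = 10.

(0, 10)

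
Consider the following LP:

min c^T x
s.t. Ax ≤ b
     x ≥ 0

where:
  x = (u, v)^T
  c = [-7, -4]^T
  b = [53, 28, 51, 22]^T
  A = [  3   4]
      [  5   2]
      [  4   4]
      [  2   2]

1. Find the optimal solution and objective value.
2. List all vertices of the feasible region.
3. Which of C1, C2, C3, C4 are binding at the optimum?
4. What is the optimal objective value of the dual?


1. u = 2, v = 9, z = -50
2. (0, 0), (5.6, 0), (2, 9), (0, 11)
3. C2, C4
4. -50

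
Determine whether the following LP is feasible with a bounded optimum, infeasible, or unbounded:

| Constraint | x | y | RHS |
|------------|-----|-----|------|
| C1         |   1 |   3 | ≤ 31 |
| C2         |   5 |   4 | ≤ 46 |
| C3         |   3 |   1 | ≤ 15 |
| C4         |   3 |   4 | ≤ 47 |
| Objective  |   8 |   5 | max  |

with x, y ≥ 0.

Feasible with a bounded optimal solution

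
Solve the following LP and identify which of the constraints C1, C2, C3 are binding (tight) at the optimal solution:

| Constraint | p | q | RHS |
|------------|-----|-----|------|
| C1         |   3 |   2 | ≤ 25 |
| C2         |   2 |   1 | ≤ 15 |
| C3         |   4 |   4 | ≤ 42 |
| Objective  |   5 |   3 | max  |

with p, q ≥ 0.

At p = 5, q = 5, compute slack b - a·x for each constraint:
  C1: 25 − 25 = 0  (binding)
  C2: 15 − 15 = 0  (binding)
  C3: 42 − 40 = 2  (slack)

Optimal: p = 5, q = 5
Binding: C1, C2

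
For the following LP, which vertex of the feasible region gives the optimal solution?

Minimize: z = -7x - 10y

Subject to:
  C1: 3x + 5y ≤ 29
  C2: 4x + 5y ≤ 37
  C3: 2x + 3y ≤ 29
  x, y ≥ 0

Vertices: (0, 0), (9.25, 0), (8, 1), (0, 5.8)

Evaluate the objective at each vertex of the feasible region:
  z(0, 0) = 0
  z(9.25, 0) = -64.75
  z(8, 1) = -66  ←
  z(0, 5.8) = -58
The minimum is at x = 8, y = 1.

(8, 1)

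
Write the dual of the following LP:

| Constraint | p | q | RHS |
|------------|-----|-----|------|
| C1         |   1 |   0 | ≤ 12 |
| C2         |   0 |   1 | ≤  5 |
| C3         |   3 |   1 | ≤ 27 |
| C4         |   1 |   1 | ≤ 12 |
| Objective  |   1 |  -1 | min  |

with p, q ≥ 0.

Primal min cᵀx s.t. Ax ≤ b, x ≥ 0  →  Dual max −bᵀy s.t. Aᵀy ≥ −c, y ≥ 0.

Maximize: z = -12y1 - 5y2 - 27y3 - 12y4

Subject to:
  y1 + 3y3 + y4 ≥ -1
  y2 + y3 + y4 ≥ 1
  y1, y2, y3, y4 ≥ 0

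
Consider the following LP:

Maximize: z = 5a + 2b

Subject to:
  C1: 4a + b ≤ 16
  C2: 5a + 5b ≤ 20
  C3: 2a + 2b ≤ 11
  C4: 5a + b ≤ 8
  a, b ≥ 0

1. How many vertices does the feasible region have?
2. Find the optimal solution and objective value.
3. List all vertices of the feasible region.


1. 4
2. a = 1, b = 3, z = 11
3. (0, 0), (1.6, 0), (1, 3), (0, 4)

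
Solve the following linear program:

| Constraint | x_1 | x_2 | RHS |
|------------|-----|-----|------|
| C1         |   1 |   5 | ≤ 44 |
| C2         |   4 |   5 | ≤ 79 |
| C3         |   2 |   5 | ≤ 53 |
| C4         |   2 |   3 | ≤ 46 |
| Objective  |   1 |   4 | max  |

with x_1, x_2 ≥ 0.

Evaluate the objective at each vertex of the feasible region:
  z(0, 0) = 0
  z(19.75, 0) = 19.75
  z(13, 5.4) = 34.6
  z(9, 7) = 37  ←
  z(0, 8.8) = 35.2
The maximum is at x_1 = 9, x_2 = 7.

x_1 = 9, x_2 = 7, z = 37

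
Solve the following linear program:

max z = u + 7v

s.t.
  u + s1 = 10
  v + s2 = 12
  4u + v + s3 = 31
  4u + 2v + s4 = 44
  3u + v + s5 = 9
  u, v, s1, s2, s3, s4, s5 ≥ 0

Evaluate the objective at each vertex of the feasible region:
  z(0, 0) = 0
  z(3, 0) = 3
  z(0, 9) = 63  ←
The maximum is at u = 0, v = 9.

u = 0, v = 9, z = 63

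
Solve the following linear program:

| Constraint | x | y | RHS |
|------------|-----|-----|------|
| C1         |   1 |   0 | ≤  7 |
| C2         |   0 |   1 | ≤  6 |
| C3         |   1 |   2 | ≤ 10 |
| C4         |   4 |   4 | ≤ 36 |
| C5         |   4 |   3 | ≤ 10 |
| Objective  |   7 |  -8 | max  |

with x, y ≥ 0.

Evaluate the objective at each vertex of the feasible region:
  z(0, 0) = 0
  z(2.5, 0) = 17.5  ←
  z(0, 3.333) = -26.67
The maximum is at x = 2.5, y = 0.

x = 2.5, y = 0, z = 17.5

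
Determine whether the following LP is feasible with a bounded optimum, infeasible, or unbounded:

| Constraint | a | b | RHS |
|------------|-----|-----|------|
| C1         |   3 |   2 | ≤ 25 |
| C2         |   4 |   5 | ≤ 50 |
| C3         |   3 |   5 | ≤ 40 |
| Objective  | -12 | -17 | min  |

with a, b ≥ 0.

Feasible with a bounded optimal solution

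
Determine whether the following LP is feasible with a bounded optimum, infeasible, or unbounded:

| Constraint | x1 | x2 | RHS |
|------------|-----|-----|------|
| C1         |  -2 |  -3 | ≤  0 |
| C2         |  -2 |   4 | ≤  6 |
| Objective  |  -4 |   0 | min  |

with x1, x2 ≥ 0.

Unbounded (objective can decrease without bound)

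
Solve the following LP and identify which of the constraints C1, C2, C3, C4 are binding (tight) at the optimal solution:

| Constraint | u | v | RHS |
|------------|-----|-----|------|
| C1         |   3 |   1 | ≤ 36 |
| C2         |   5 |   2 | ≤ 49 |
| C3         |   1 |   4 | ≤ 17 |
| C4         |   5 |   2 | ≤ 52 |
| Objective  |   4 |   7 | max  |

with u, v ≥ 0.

At u = 9, v = 2, compute slack b - a·x for each constraint:
  C1: 36 − 29 = 7  (slack)
  C2: 49 − 49 = 0  (binding)
  C3: 17 − 17 = 0  (binding)
  C4: 52 − 49 = 3  (slack)

Optimal: u = 9, v = 2
Binding: C2, C3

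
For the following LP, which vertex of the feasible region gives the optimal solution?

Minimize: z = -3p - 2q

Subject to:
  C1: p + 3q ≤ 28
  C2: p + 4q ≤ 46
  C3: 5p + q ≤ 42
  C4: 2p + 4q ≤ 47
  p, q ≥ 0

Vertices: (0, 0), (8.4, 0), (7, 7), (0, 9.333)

Evaluate the objective at each vertex of the feasible region:
  z(0, 0) = 0
  z(8.4, 0) = -25.2
  z(7, 7) = -35  ←
  z(0, 9.333) = -18.67
The minimum is at p = 7, q = 7.

(7, 7)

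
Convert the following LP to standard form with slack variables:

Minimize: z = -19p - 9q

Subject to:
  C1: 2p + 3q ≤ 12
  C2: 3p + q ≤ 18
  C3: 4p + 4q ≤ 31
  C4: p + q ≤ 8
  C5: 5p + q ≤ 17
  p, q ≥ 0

min z = -19p - 9q

s.t.
  2p + 3q + s1 = 12
  3p + q + s2 = 18
  4p + 4q + s3 = 31
  p + q + s4 = 8
  5p + q + s5 = 17
  p, q, s1, s2, s3, s4, s5 ≥ 0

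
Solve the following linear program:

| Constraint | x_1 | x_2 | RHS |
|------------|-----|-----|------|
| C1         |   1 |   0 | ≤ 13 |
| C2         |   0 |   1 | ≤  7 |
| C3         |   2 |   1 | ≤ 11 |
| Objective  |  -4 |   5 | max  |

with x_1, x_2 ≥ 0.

Evaluate the objective at each vertex of the feasible region:
  z(0, 0) = 0
  z(5.5, 0) = -22
  z(2, 7) = 27
  z(0, 7) = 35  ←
The maximum is at x_1 = 0, x_2 = 7.

x_1 = 0, x_2 = 7, z = 35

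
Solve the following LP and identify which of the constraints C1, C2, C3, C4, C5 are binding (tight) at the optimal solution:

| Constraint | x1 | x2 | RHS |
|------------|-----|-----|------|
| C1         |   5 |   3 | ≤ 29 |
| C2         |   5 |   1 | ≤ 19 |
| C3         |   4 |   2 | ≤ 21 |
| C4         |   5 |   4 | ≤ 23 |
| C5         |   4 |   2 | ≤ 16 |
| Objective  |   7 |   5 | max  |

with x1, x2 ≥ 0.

At x1 = 3, x2 = 2, compute slack b - a·x for each constraint:
  C1: 29 − 21 = 8  (slack)
  C2: 19 − 17 = 2  (slack)
  C3: 21 − 16 = 5  (slack)
  C4: 23 − 23 = 0  (binding)
  C5: 16 − 16 = 0  (binding)

Optimal: x1 = 3, x2 = 2
Binding: C4, C5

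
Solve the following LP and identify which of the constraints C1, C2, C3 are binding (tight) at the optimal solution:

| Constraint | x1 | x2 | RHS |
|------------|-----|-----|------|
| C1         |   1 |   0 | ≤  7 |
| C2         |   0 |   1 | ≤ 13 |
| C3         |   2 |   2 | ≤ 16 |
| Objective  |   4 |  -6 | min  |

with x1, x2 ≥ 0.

At x1 = 0, x2 = 8, compute slack b - a·x for each constraint:
  C1: 7 − 0 = 7  (slack)
  C2: 13 − 8 = 5  (slack)
  C3: 16 − 16 = 0  (binding)

Optimal: x1 = 0, x2 = 8
Binding: C3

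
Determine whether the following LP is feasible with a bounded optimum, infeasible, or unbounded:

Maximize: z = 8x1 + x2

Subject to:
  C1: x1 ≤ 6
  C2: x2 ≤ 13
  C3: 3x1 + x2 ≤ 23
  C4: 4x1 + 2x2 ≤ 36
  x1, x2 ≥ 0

Feasible with a bounded optimal solution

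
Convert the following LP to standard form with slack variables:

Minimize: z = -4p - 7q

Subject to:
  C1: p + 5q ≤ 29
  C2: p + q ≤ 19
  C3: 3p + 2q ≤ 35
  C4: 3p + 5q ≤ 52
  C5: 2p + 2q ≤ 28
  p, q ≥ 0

min z = -4p - 7q

s.t.
  p + 5q + s1 = 29
  p + q + s2 = 19
  3p + 2q + s3 = 35
  3p + 5q + s4 = 52
  2p + 2q + s5 = 28
  p, q, s1, s2, s3, s4, s5 ≥ 0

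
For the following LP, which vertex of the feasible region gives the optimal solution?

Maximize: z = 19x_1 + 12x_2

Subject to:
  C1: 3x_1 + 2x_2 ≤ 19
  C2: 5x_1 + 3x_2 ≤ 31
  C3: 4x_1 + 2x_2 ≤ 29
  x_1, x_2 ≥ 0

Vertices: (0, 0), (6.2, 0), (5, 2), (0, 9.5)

Evaluate the objective at each vertex of the feasible region:
  z(0, 0) = 0
  z(6.2, 0) = 117.8
  z(5, 2) = 119  ←
  z(0, 9.5) = 114
The maximum is at x_1 = 5, x_2 = 2.

(5, 2)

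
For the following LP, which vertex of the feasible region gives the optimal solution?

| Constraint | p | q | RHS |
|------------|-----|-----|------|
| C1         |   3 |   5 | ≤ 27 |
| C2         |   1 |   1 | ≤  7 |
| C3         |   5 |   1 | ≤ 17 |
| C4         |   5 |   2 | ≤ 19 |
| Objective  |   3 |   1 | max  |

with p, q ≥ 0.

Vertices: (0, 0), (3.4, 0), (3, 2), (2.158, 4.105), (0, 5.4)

Evaluate the objective at each vertex of the feasible region:
  z(0, 0) = 0
  z(3.4, 0) = 10.2
  z(3, 2) = 11  ←
  z(2.158, 4.105) = 10.58
  z(0, 5.4) = 5.4
The maximum is at p = 3, q = 2.

(3, 2)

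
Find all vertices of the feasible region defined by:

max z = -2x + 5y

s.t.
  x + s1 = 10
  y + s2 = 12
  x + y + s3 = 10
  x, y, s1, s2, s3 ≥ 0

(0, 0), (10, 0), (0, 10)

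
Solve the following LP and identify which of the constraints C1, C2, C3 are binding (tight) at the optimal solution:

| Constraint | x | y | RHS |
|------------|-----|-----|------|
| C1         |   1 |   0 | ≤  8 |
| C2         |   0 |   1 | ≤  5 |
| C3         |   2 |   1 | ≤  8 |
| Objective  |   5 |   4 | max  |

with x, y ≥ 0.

At x = 1.5, y = 5, compute slack b - a·x for each constraint:
  C1: 8 − 1.5 = 6.5  (slack)
  C2: 5 − 5 = 0  (binding)
  C3: 8 − 8 = 0  (binding)

Optimal: x = 1.5, y = 5
Binding: C2, C3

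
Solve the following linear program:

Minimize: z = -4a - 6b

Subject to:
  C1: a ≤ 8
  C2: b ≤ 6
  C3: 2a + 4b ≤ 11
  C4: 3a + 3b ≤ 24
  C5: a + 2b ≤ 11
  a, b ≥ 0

Evaluate the objective at each vertex of the feasible region:
  z(0, 0) = 0
  z(5.5, 0) = -22  ←
  z(0, 2.75) = -16.5
The minimum is at a = 5.5, b = 0.

a = 5.5, b = 0, z = -22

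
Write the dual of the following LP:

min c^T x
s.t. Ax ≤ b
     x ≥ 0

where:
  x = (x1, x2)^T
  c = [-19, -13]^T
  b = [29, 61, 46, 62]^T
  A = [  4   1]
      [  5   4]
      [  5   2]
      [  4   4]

Primal min cᵀx s.t. Ax ≤ b, x ≥ 0  →  Dual max −bᵀy s.t. Aᵀy ≥ −c, y ≥ 0.

Maximize: z = -29y1 - 61y2 - 46y3 - 62y4

Subject to:
  4y1 + 5y2 + 5y3 + 4y4 ≥ 19
  y1 + 4y2 + 2y3 + 4y4 ≥ 13
  y1, y2, y3, y4 ≥ 0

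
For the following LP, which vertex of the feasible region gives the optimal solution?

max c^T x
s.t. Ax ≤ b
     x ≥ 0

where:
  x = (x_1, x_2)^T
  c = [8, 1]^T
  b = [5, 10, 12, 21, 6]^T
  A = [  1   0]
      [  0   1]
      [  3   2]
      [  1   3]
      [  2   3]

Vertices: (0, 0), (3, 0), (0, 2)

Evaluate the objective at each vertex of the feasible region:
  z(0, 0) = 0
  z(3, 0) = 24  ←
  z(0, 2) = 2
The maximum is at x_1 = 3, x_2 = 0.

(3, 0)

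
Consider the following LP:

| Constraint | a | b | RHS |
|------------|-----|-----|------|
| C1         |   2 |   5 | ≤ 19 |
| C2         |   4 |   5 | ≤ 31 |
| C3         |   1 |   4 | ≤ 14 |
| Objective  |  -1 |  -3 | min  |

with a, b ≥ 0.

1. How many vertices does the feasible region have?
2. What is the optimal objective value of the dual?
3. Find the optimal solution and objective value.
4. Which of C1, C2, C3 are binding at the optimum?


1. 5
2. -11
3. a = 2, b = 3, z = -11
4. C1, C3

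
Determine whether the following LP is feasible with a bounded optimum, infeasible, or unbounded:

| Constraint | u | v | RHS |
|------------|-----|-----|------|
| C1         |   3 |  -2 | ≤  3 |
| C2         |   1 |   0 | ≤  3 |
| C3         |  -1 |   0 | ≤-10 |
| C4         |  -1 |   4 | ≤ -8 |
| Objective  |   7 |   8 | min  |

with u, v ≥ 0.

Infeasible (no feasible solution exists)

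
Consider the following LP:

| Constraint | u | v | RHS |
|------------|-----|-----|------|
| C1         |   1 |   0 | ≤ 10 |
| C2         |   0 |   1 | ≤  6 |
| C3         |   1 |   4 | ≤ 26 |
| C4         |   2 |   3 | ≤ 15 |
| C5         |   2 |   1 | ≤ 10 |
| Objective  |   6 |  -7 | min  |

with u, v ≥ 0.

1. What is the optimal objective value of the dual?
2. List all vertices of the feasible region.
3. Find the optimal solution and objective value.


1. -35
2. (0, 0), (5, 0), (3.75, 2.5), (0, 5)
3. u = 0, v = 5, z = -35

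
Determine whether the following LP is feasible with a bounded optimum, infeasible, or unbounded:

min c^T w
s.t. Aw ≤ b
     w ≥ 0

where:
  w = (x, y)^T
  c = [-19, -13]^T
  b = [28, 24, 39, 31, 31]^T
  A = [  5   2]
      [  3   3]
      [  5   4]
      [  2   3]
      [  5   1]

Feasible with a bounded optimal solution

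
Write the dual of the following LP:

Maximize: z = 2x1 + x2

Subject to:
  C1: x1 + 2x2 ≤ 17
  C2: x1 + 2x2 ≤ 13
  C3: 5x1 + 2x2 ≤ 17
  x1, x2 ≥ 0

Primal max cᵀx s.t. Ax ≤ b, x ≥ 0  →  Dual min bᵀy s.t. Aᵀy ≥ c, y ≥ 0.

Minimize: z = 17y1 + 13y2 + 17y3

Subject to:
  y1 + y2 + 5y3 ≥ 2
  2y1 + 2y2 + 2y3 ≥ 1
  y1, y2, y3 ≥ 0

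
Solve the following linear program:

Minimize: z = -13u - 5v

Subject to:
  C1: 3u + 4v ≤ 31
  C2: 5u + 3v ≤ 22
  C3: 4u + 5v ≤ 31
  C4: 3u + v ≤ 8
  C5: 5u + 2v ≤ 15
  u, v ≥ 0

Evaluate the objective at each vertex of the feasible region:
  z(0, 0) = 0
  z(2.667, 0) = -34.67
  z(1, 5) = -38  ←
  z(0.7647, 5.588) = -37.88
  z(0, 6.2) = -31
The minimum is at u = 1, v = 5.

u = 1, v = 5, z = -38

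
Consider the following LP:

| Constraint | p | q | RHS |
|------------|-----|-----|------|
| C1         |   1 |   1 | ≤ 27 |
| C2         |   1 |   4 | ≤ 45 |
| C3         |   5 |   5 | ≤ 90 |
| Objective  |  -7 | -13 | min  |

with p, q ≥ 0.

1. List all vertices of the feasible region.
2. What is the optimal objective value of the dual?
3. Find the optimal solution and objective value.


1. (0, 0), (18, 0), (9, 9), (0, 11.25)
2. -180
3. p = 9, q = 9, z = -180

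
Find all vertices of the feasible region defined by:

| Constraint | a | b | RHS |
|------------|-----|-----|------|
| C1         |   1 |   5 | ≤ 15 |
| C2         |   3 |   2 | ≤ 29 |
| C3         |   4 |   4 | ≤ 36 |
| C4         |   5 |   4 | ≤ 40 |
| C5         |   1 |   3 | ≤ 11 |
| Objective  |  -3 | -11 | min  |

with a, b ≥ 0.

(0, 0), (8, 0), (6.909, 1.364), (5, 2), (0, 3)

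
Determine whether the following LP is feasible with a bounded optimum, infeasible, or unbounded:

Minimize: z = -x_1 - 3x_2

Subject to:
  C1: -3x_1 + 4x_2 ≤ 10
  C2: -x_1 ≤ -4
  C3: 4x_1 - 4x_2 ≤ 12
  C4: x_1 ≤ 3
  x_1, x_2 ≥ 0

Infeasible (no feasible solution exists)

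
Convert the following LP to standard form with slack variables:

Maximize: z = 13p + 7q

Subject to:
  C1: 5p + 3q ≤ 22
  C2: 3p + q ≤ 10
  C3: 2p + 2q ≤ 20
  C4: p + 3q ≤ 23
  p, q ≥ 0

max z = 13p + 7q

s.t.
  5p + 3q + s1 = 22
  3p + q + s2 = 10
  2p + 2q + s3 = 20
  p + 3q + s4 = 23
  p, q, s1, s2, s3, s4 ≥ 0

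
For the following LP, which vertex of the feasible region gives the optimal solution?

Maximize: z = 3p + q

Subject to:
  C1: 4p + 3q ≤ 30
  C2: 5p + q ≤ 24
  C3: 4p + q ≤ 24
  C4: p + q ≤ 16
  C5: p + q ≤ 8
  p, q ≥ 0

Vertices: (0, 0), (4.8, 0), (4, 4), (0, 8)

Evaluate the objective at each vertex of the feasible region:
  z(0, 0) = 0
  z(4.8, 0) = 14.4
  z(4, 4) = 16  ←
  z(0, 8) = 8
The maximum is at p = 4, q = 4.

(4, 4)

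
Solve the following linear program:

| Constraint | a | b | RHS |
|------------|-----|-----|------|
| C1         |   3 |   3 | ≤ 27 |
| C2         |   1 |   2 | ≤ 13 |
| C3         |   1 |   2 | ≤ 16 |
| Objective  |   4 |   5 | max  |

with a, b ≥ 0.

Evaluate the objective at each vertex of the feasible region:
  z(0, 0) = 0
  z(9, 0) = 36
  z(5, 4) = 40  ←
  z(0, 6.5) = 32.5
The maximum is at a = 5, b = 4.

a = 5, b = 4, z = 40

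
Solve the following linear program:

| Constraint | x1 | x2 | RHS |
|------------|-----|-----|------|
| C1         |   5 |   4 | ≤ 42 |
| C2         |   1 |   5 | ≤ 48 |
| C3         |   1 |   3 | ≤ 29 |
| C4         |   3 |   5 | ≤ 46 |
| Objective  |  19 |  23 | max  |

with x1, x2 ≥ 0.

Evaluate the objective at each vertex of the feasible region:
  z(0, 0) = 0
  z(8.4, 0) = 159.6
  z(2, 8) = 222  ←
  z(0, 9.2) = 211.6
The maximum is at x1 = 2, x2 = 8.

x1 = 2, x2 = 8, z = 222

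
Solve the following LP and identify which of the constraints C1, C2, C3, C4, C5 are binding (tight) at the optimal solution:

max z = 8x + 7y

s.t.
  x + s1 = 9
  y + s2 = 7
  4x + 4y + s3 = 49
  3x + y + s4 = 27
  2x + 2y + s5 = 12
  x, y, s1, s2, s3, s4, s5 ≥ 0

At x = 6, y = 0, compute slack b - a·x for each constraint:
  C1: 9 − 6 = 3  (slack)
  C2: 7 − 0 = 7  (slack)
  C3: 49 − 24 = 25  (slack)
  C4: 27 − 18 = 9  (slack)
  C5: 12 − 12 = 0  (binding)

Optimal: x = 6, y = 0
Binding: C5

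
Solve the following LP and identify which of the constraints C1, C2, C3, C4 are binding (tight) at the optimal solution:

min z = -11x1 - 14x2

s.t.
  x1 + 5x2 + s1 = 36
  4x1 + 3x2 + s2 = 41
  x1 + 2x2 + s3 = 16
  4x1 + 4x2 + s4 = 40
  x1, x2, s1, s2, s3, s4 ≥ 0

At x1 = 4, x2 = 6, compute slack b - a·x for each constraint:
  C1: 36 − 34 = 2  (slack)
  C2: 41 − 34 = 7  (slack)
  C3: 16 − 16 = 0  (binding)
  C4: 40 − 40 = 0  (binding)

Optimal: x1 = 4, x2 = 6
Binding: C3, C4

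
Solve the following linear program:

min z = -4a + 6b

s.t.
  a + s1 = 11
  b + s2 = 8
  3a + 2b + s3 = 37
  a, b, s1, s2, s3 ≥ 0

Evaluate the objective at each vertex of the feasible region:
  z(0, 0) = 0
  z(11, 0) = -44  ←
  z(11, 2) = -32
  z(7, 8) = 20
  z(0, 8) = 48
The minimum is at a = 11, b = 0.

a = 11, b = 0, z = -44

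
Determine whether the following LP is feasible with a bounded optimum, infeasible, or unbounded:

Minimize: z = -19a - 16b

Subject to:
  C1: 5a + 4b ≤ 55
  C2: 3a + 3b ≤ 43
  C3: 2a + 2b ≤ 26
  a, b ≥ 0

Feasible with a bounded optimal solution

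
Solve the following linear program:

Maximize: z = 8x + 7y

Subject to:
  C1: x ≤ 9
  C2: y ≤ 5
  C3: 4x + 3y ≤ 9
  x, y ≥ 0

Evaluate the objective at each vertex of the feasible region:
  z(0, 0) = 0
  z(2.25, 0) = 18
  z(0, 3) = 21  ←
The maximum is at x = 0, y = 3.

x = 0, y = 3, z = 21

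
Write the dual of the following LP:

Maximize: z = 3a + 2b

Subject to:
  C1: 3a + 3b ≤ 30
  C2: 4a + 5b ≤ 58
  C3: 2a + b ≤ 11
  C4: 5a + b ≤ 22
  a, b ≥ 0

Primal max cᵀx s.t. Ax ≤ b, x ≥ 0  →  Dual min bᵀy s.t. Aᵀy ≥ c, y ≥ 0.

Minimize: z = 30y1 + 58y2 + 11y3 + 22y4

Subject to:
  3y1 + 4y2 + 2y3 + 5y4 ≥ 3
  3y1 + 5y2 + y3 + y4 ≥ 2
  y1, y2, y3, y4 ≥ 0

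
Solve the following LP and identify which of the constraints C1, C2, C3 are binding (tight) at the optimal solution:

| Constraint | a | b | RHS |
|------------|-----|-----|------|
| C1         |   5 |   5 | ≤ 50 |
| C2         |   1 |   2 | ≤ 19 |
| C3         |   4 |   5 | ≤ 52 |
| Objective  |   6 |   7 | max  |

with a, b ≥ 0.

At a = 1, b = 9, compute slack b - a·x for each constraint:
  C1: 50 − 50 = 0  (binding)
  C2: 19 − 19 = 0  (binding)
  C3: 52 − 49 = 3  (slack)

Optimal: a = 1, b = 9
Binding: C1, C2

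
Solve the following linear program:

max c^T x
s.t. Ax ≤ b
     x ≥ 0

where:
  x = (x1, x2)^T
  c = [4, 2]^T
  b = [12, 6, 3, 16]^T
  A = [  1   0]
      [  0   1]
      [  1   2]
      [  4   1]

Evaluate the objective at each vertex of the feasible region:
  z(0, 0) = 0
  z(3, 0) = 12  ←
  z(0, 1.5) = 3
The maximum is at x1 = 3, x2 = 0.

x1 = 3, x2 = 0, z = 12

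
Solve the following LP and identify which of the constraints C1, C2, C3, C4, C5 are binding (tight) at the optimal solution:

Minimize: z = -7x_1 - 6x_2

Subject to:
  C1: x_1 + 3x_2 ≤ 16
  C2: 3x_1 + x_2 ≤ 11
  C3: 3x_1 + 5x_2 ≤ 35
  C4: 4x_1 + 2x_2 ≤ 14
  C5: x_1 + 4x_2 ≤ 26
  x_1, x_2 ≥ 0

At x_1 = 1, x_2 = 5, compute slack b - a·x for each constraint:
  C1: 16 − 16 = 0  (binding)
  C2: 11 − 8 = 3  (slack)
  C3: 35 − 28 = 7  (slack)
  C4: 14 − 14 = 0  (binding)
  C5: 26 − 21 = 5  (slack)

Optimal: x_1 = 1, x_2 = 5
Binding: C1, C4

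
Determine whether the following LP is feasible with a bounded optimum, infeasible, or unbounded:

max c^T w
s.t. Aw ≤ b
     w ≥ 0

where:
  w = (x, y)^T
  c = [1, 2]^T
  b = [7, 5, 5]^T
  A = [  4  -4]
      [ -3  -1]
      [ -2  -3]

Unbounded (objective can increase without bound)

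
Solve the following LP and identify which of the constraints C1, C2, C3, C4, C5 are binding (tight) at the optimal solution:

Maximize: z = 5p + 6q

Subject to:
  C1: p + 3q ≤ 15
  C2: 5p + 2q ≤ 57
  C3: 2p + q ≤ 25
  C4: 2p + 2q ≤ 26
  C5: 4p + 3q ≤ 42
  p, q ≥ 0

At p = 9, q = 2, compute slack b - a·x for each constraint:
  C1: 15 − 15 = 0  (binding)
  C2: 57 − 49 = 8  (slack)
  C3: 25 − 20 = 5  (slack)
  C4: 26 − 22 = 4  (slack)
  C5: 42 − 42 = 0  (binding)

Optimal: p = 9, q = 2
Binding: C1, C5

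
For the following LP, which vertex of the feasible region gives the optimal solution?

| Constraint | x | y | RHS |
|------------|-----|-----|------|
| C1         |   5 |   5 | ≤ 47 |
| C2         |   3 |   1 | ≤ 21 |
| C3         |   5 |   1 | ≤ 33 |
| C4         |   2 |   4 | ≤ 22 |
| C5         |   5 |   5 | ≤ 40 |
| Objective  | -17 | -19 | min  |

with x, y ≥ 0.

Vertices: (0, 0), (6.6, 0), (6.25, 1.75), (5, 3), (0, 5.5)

Evaluate the objective at each vertex of the feasible region:
  z(0, 0) = 0
  z(6.6, 0) = -112.2
  z(6.25, 1.75) = -139.5
  z(5, 3) = -142  ←
  z(0, 5.5) = -104.5
The minimum is at x = 5, y = 3.

(5, 3)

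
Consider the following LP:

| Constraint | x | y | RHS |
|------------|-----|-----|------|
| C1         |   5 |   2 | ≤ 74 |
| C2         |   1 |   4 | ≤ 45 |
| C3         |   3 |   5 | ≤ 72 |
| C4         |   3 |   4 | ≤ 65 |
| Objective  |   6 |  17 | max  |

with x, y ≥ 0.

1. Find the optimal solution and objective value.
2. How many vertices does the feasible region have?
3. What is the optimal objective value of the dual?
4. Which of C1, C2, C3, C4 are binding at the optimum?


1. x = 9, y = 9, z = 207
2. 5
3. 207
4. C2, C3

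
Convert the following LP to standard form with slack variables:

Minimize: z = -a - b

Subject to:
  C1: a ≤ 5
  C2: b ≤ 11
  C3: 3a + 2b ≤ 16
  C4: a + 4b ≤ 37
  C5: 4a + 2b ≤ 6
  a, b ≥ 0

min z = -a - b

s.t.
  a + s1 = 5
  b + s2 = 11
  3a + 2b + s3 = 16
  a + 4b + s4 = 37
  4a + 2b + s5 = 6
  a, b, s1, s2, s3, s4, s5 ≥ 0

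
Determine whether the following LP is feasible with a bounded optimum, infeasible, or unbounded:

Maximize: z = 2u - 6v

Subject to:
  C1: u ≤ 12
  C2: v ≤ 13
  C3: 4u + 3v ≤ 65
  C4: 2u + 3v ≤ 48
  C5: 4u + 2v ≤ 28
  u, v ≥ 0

Feasible with a bounded optimal solution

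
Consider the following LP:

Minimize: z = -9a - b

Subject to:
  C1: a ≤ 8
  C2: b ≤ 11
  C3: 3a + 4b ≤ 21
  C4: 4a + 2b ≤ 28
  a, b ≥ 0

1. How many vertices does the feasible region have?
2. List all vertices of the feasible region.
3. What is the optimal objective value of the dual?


1. 3
2. (0, 0), (7, 0), (0, 5.25)
3. -63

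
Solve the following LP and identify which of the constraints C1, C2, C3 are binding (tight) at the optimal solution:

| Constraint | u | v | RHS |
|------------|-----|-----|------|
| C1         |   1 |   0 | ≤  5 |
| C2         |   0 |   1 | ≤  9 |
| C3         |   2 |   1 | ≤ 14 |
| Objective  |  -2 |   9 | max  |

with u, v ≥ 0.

At u = 0, v = 9, compute slack b - a·x for each constraint:
  C1: 5 − 0 = 5  (slack)
  C2: 9 − 9 = 0  (binding)
  C3: 14 − 9 = 5  (slack)

Optimal: u = 0, v = 9
Binding: C2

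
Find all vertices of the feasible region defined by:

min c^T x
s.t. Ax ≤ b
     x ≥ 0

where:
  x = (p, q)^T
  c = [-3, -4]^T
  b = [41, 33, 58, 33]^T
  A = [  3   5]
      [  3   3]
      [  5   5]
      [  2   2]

(0, 0), (11, 0), (7, 4), (0, 8.2)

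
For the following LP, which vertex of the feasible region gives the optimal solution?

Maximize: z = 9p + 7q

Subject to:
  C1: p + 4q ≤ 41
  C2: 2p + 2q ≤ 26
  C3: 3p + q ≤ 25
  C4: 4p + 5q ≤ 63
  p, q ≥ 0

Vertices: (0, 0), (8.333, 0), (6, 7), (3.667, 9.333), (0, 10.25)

Evaluate the objective at each vertex of the feasible region:
  z(0, 0) = 0
  z(8.333, 0) = 75
  z(6, 7) = 103  ←
  z(3.667, 9.333) = 98.33
  z(0, 10.25) = 71.75
The maximum is at p = 6, q = 7.

(6, 7)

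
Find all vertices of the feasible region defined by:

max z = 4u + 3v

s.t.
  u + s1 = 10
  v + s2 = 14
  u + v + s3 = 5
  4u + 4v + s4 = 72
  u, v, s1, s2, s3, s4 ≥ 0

(0, 0), (5, 0), (0, 5)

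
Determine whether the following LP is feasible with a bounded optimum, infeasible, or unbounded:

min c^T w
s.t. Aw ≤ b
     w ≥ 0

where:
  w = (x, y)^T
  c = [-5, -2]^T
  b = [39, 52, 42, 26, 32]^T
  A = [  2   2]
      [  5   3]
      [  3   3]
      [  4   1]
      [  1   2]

Feasible with a bounded optimal solution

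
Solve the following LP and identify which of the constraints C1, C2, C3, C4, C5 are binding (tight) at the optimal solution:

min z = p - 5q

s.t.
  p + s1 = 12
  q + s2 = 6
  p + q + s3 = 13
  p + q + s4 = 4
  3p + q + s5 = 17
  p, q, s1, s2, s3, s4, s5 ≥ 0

At p = 0, q = 4, compute slack b - a·x for each constraint:
  C1: 12 − 0 = 12  (slack)
  C2: 6 − 4 = 2  (slack)
  C3: 13 − 4 = 9  (slack)
  C4: 4 − 4 = 0  (binding)
  C5: 17 − 4 = 13  (slack)

Optimal: p = 0, q = 4
Binding: C4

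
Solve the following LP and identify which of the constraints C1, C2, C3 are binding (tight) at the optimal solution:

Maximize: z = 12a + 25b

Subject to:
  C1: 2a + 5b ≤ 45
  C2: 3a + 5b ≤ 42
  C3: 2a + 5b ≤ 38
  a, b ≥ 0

At a = 4, b = 6, compute slack b - a·x for each constraint:
  C1: 45 − 38 = 7  (slack)
  C2: 42 − 42 = 0  (binding)
  C3: 38 − 38 = 0  (binding)

Optimal: a = 4, b = 6
Binding: C2, C3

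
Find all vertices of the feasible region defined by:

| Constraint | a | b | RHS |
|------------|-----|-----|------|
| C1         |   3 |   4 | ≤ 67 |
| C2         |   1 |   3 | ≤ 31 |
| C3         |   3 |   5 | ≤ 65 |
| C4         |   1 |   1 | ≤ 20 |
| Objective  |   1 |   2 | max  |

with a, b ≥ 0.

(0, 0), (20, 0), (17.5, 2.5), (10, 7), (0, 10.33)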